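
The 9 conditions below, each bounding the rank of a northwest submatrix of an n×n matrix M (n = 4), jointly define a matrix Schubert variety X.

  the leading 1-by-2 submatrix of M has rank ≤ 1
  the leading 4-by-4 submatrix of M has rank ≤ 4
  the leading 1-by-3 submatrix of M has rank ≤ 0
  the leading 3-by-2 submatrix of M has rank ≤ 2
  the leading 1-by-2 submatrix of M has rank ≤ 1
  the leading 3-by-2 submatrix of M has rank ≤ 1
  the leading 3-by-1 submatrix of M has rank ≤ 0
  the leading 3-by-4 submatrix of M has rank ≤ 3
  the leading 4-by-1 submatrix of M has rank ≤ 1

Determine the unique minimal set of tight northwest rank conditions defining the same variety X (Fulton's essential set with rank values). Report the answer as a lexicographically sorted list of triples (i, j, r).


The tightest implied rank at each (i,j), from the 9 conditions:

  row 1: 0, 0, 0, 1
  row 2: 0, 1, 1, 2
  row 3: 0, 1, 2, 3
  row 4: 1, 2, 3, 4

the unique w with this rank table is (4, 2, 3, 1).

Rothe diagram D(w) (5 cells), 2 SE-corners (essential conditions):

[(1, 3, 0), (3, 1, 0)]


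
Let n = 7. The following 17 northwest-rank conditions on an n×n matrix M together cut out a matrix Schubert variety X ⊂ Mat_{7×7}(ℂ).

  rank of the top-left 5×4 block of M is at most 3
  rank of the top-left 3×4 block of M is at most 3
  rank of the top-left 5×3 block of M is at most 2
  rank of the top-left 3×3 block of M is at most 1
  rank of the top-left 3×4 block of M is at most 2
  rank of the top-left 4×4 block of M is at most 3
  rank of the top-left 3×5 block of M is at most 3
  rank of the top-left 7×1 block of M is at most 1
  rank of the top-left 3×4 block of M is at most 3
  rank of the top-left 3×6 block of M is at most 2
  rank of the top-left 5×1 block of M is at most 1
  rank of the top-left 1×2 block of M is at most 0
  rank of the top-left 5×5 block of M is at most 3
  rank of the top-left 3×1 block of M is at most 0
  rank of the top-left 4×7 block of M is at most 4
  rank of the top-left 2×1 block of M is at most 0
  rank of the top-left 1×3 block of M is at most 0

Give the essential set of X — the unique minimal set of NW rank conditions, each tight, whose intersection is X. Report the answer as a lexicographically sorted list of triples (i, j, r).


Reconstructing r_w from the 17 given conditions:

  i=1: 0  0  0  1  1  1  1
  i=2: 0  1  1  2  2  2  2
  i=3: 0  1  1  2  2  2  3
  i=4: 1  2  2  3  3  3  4
  i=5: 1  2  2  3  3  4  5
  i=6: 1  2  3  4  4  5  6
  i=7: 1  2  3  4  5  6  7

reading off 1-entries of Δ²R: w = (4, 2, 7, 1, 6, 3, 5).

|D(w)|=10, |Ess(w)|=6:

[(1, 3, 0), (3, 1, 0), (3, 3, 1), (3, 6, 2), (5, 3, 2), (5, 5, 3)]


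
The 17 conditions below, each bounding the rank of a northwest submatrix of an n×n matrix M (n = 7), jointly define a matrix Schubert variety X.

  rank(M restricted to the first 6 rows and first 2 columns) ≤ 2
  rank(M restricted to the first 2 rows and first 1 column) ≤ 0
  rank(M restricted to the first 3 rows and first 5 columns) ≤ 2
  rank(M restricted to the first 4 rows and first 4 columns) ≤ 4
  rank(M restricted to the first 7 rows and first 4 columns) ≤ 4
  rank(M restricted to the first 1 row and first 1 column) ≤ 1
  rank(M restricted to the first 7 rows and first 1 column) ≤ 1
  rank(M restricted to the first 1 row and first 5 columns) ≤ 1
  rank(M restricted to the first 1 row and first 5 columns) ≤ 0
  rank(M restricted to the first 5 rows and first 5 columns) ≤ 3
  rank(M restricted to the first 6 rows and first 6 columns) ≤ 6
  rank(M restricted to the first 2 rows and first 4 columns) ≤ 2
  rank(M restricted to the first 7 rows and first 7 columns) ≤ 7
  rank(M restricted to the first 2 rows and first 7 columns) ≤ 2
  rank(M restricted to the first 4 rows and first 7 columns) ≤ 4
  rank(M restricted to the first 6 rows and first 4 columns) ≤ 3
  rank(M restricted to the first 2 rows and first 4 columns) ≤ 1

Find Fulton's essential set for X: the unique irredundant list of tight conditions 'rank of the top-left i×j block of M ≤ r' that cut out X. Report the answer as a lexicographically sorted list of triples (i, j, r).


Recovering R(i,j) via the rank-extension bound from the 17 conditions:

  row 1: 0  0  0  0  0  1  1
  row 2: 0  1  1  1  1  2  2
  row 3: 1  2  2  2  2  3  3
  row 4: 1  2  3  3  3  4  4
  row 5: 1  2  3  3  3  4  5
  row 6: 1  2  3  3  4  5  6
  row 7: 1  2  3  4  5  6  7

hence w(1..7) = (6, 2, 1, 3, 7, 5, 4).

Rothe diagram D(w) (9 cells), 4 SE-corners (essential conditions):

[(1, 5, 0), (2, 1, 0), (5, 5, 3), (6, 4, 3)]


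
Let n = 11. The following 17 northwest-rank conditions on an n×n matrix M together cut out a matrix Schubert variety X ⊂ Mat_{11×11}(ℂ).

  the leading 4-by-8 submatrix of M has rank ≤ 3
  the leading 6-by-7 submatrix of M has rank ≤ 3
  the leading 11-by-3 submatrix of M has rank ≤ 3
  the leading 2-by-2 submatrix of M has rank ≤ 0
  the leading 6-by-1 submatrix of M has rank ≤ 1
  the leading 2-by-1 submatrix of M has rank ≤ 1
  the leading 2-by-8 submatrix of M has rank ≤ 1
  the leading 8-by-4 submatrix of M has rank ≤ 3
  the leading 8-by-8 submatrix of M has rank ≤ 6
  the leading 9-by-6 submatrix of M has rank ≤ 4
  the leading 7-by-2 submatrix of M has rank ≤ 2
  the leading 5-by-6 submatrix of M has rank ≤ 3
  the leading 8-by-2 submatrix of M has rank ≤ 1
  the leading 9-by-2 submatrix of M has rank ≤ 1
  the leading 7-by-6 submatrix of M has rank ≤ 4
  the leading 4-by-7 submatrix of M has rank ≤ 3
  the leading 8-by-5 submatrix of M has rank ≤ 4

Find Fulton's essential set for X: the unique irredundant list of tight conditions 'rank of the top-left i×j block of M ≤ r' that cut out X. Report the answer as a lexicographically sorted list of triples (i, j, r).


Rank table r_w(11×11) implied by the 17 constraints:

  R[1]: 0 0 1 1 1 1 1 1 1 1 1
  R[2]: 0 0 1 1 1 1 1 1 2 2 2
  R[3]: 1 1 2 2 2 2 2 2 3 3 3
  R[4]: 1 1 2 3 3 3 3 3 4 4 4
  R[5]: 1 1 2 3 3 3 3 4 5 5 5
  R[6]: 1 1 2 3 3 3 3 4 5 6 6
  R[7]: 1 1 2 3 4 4 4 5 6 7 7
  R[8]: 1 1 2 3 4 4 5 6 7 8 8
  R[9]: 1 1 2 3 4 4 5 6 7 8 9
  R[10]: 1 2 3 4 5 5 6 7 8 9 10
  R[11]: 1 2 3 4 5 6 7 8 9 10 11

the unique w with this rank table is (3, 9, 1, 4, 8, 10, 5, 7, 11, 2, 6).

ℓ(w)=23; the 5 essential cells (i,j,r):

[(2, 2, 0), (2, 8, 1), (6, 7, 3), (9, 2, 1), (9, 6, 4)]


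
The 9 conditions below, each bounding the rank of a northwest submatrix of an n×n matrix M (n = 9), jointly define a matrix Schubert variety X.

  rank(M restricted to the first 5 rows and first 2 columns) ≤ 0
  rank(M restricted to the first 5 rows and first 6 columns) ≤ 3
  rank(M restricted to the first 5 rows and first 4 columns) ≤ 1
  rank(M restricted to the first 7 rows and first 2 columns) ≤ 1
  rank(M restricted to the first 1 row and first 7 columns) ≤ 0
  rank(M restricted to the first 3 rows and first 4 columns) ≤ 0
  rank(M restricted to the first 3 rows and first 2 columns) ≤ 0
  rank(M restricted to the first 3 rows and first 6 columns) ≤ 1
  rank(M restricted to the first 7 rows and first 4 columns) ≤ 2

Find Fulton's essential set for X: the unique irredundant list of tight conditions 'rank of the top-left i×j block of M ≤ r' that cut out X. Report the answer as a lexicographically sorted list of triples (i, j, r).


Computing R[i][j] = min implied NW-rank bound (n=9, 9 conditions):

  row 1: 0  0  0  0  0  0  0  1  1
  row 2: 0  0  0  0  1  1  1  2  2
  row 3: 0  0  0  0  1  1  2  3  3
  row 4: 0  0  1  1  2  2  3  4  4
  row 5: 0  0  1  1  2  3  4  5  5
  row 6: 1  1  2  2  3  4  5  6  6
  row 7: 1  1  2  2  3  4  5  6  7
  row 8: 1  2  3  3  4  5  6  7  8
  row 9: 1  2  3  4  5  6  7  8  9

hence w(1..9) = (8, 5, 7, 3, 6, 1, 9, 2, 4).

Rothe diagram D(w) (23 cells), 7 SE-corners (essential conditions):

[(1, 7, 0), (3, 4, 0), (3, 6, 1), (5, 2, 0), (5, 4, 1), (7, 2, 1), (7, 4, 2)]


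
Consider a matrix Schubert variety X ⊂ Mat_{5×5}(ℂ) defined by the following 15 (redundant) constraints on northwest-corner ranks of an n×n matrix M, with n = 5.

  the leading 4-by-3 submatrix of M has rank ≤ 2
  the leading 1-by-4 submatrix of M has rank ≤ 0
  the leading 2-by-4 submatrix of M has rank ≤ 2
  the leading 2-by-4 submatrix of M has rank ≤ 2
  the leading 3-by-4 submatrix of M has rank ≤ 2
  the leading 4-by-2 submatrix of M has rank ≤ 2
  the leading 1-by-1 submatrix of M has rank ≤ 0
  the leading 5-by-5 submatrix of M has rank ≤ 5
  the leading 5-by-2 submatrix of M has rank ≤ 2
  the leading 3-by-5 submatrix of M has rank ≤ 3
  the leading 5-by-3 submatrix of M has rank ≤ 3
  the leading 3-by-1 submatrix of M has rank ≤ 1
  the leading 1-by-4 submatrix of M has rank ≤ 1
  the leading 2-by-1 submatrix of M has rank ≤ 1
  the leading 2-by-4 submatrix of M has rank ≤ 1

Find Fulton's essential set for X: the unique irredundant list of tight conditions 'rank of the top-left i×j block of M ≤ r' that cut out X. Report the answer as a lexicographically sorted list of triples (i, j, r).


The tightest implied rank at each (i,j), from the 15 conditions:

  R[1]: 0  0  0  0  1
  R[2]: 1  1  1  1  2
  R[3]: 1  2  2  2  3
  R[4]: 1  2  2  3  4
  R[5]: 1  2  3  4  5

reading off 1-entries of Δ²R: w = (5, 1, 2, 4, 3).

D(w) has 5 cells with 2 SE-corners; essential set:

[(1, 4, 0), (4, 3, 2)]


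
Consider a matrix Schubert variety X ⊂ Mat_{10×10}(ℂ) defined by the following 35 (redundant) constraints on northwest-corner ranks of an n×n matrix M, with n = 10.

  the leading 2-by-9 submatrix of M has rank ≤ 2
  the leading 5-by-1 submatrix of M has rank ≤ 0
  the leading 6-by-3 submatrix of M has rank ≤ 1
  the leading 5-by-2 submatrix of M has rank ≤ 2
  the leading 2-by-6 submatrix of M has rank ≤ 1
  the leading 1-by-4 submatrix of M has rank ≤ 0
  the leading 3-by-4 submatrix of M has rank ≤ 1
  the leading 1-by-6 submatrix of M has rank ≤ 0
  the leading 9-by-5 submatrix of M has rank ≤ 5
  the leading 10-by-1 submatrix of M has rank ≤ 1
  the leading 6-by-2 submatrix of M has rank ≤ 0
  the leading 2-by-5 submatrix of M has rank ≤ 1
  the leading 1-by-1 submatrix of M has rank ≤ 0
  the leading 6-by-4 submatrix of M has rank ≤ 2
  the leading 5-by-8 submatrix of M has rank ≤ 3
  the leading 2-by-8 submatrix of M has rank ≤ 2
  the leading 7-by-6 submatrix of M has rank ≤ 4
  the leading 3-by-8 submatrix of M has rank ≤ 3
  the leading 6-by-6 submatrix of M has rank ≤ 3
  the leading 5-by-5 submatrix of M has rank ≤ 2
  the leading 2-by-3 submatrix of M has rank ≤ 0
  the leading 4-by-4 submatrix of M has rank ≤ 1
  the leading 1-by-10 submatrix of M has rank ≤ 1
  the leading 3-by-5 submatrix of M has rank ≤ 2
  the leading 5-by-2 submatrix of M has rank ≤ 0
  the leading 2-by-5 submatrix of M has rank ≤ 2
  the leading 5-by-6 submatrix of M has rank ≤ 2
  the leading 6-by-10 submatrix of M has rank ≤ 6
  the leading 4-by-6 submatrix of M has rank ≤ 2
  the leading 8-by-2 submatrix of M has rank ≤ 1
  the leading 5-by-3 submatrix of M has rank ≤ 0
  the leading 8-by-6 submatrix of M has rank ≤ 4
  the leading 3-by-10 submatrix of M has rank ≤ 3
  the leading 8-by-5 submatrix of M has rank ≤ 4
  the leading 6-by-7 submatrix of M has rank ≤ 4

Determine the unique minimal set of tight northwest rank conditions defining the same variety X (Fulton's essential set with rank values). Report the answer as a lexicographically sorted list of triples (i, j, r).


The tightest implied rank at each (i,j), from the 35 conditions:

  R[1]: 0, 0, 0, 0, 0, 0, 1, 1, 1, 1
  R[2]: 0, 0, 0, 1, 1, 1, 2, 2, 2, 2
  R[3]: 0, 0, 0, 1, 2, 2, 3, 3, 3, 3
  R[4]: 0, 0, 0, 1, 2, 2, 3, 3, 4, 4
  R[5]: 0, 0, 0, 1, 2, 2, 3, 3, 4, 5
  R[6]: 0, 0, 1, 2, 3, 3, 4, 4, 5, 6
  R[7]: 1, 1, 2, 3, 4, 4, 5, 5, 6, 7
  R[8]: 1, 1, 2, 3, 4, 4, 5, 6, 7, 8
  R[9]: 1, 2, 3, 4, 5, 5, 6, 7, 8, 9
  R[10]: 1, 2, 3, 4, 5, 6, 7, 8, 9, 10

the unique w with this rank table is (7, 4, 5, 9, 10, 3, 1, 8, 2, 6).

D(w) has 26 cells with 7 SE-corners; essential set:

[(1, 6, 0), (5, 3, 0), (5, 6, 2), (5, 8, 3), (6, 2, 0), (8, 2, 1), (8, 6, 4)]


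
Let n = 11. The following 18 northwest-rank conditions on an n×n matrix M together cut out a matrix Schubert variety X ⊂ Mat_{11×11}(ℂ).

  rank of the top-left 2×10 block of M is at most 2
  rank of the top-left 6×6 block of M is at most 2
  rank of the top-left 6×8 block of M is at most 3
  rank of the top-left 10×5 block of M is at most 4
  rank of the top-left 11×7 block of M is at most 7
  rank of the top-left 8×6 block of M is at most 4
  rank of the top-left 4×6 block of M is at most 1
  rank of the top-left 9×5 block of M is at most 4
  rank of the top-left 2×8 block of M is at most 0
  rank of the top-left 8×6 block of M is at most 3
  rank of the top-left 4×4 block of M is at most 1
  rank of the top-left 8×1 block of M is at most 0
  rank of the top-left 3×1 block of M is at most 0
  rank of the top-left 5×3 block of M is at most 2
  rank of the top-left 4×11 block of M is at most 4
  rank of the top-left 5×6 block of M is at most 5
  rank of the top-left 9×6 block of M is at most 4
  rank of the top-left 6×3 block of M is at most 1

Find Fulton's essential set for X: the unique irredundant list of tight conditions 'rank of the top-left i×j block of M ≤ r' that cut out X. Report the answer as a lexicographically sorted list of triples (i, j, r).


Rank table r_w(11×11) implied by the 18 constraints:

  R[1]: 0 0 0 0 0 0 0 0 1 1 1
  R[2]: 0 0 0 0 0 0 0 0 1 2 2
  R[3]: 0 1 1 1 1 1 1 1 2 3 3
  R[4]: 0 1 1 1 1 1 2 2 3 4 4
  R[5]: 0 1 1 2 2 2 3 3 4 5 5
  R[6]: 0 1 1 2 2 2 3 3 4 5 6
  R[7]: 0 1 2 3 3 3 4 4 5 6 7
  R[8]: 0 1 2 3 3 3 4 5 6 7 8
  R[9]: 1 2 3 4 4 4 5 6 7 8 9
  R[10]: 1 2 3 4 4 5 6 7 8 9 10
  R[11]: 1 2 3 4 5 6 7 8 9 10 11

so w = (9, 10, 2, 7, 4, 11, 3, 8, 1, 6, 5).

8 SE-corners of the 34-cell Rothe diagram give Ess(w):

[(2, 8, 0), (4, 6, 1), (6, 3, 1), (6, 6, 2), (6, 8, 3), (8, 1, 0), (8, 6, 3), (10, 5, 4)]


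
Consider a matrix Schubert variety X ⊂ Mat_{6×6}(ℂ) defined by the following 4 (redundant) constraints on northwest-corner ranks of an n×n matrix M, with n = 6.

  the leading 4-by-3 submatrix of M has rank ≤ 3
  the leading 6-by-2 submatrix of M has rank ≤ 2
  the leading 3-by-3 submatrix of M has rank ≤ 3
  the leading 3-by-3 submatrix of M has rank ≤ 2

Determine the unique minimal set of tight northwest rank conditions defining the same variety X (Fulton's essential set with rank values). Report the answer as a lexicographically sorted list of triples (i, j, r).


Recovering R(i,j) via the rank-extension bound from the 4 conditions:

  1  1  1  1  1  1
  1  2  2  2  2  2
  1  2  2  3  3  3
  1  2  3  4  4  4
  1  2  3  4  5  5
  1  2  3  4  5  6

so w = (1, 2, 4, 3, 5, 6).

Rothe diagram D(w) (1 cell), 1 SE-corner (essential condition):

[(3, 3, 2)]


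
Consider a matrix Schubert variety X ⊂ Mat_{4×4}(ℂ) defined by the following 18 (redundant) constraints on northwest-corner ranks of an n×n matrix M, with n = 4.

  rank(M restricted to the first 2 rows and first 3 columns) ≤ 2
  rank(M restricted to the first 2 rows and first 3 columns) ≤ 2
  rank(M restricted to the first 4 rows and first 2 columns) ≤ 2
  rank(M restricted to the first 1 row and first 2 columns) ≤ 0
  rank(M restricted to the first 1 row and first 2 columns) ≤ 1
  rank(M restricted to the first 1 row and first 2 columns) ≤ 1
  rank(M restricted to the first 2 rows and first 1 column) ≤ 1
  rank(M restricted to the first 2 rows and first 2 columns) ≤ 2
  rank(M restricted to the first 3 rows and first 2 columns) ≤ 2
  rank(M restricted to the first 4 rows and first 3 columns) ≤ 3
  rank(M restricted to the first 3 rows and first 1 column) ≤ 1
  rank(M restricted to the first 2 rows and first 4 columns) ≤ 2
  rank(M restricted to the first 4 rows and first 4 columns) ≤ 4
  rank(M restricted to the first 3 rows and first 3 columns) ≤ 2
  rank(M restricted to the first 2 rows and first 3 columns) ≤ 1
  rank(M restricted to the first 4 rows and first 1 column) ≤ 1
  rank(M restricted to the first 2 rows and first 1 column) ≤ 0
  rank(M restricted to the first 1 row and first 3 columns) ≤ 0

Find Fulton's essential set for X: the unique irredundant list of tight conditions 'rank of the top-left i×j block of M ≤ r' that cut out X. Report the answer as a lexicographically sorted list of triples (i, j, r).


Propagating the 18 rank bounds to every northwest block:

  i=1: 0 0 0 1
  i=2: 0 1 1 2
  i=3: 1 2 2 3
  i=4: 1 2 3 4

reading off 1-entries of Δ²R: w = (4, 2, 1, 3).

2 SE-corners of the 4-cell Rothe diagram give Ess(w):

[(1, 3, 0), (2, 1, 0)]


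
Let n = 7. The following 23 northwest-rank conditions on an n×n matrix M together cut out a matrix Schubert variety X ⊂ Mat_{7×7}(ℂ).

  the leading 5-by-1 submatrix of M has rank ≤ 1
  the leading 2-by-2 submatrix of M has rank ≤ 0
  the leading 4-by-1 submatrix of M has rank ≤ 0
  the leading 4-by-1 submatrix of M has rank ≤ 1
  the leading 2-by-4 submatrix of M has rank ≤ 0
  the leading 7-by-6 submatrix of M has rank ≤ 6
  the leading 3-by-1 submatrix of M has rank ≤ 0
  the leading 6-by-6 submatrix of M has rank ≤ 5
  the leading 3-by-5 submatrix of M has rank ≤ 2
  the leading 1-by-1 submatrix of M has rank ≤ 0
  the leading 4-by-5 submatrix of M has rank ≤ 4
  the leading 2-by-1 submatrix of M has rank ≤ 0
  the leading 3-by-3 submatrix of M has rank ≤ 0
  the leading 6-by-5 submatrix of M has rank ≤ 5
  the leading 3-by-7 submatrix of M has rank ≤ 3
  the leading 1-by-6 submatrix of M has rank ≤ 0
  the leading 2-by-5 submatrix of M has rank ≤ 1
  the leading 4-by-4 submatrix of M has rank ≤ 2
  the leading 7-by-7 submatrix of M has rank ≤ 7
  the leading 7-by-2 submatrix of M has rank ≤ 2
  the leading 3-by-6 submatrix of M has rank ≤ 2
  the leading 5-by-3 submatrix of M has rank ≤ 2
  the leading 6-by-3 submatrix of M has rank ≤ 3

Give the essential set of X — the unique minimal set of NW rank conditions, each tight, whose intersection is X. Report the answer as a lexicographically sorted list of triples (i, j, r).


The tightest implied rank at each (i,j), from the 23 conditions:

  row 1: 0 | 0 | 0 | 0 | 0 | 0 | 1
  row 2: 0 | 0 | 0 | 0 | 1 | 1 | 2
  row 3: 0 | 0 | 0 | 1 | 2 | 2 | 3
  row 4: 0 | 1 | 1 | 2 | 3 | 3 | 4
  row 5: 1 | 2 | 2 | 3 | 4 | 4 | 5
  row 6: 1 | 2 | 3 | 4 | 5 | 5 | 6
  row 7: 1 | 2 | 3 | 4 | 5 | 6 | 7

hence w(1..7) = (7, 5, 4, 2, 1, 3, 6).

|D(w)|=14, |Ess(w)|=4:

[(1, 6, 0), (2, 4, 0), (3, 3, 0), (4, 1, 0)]


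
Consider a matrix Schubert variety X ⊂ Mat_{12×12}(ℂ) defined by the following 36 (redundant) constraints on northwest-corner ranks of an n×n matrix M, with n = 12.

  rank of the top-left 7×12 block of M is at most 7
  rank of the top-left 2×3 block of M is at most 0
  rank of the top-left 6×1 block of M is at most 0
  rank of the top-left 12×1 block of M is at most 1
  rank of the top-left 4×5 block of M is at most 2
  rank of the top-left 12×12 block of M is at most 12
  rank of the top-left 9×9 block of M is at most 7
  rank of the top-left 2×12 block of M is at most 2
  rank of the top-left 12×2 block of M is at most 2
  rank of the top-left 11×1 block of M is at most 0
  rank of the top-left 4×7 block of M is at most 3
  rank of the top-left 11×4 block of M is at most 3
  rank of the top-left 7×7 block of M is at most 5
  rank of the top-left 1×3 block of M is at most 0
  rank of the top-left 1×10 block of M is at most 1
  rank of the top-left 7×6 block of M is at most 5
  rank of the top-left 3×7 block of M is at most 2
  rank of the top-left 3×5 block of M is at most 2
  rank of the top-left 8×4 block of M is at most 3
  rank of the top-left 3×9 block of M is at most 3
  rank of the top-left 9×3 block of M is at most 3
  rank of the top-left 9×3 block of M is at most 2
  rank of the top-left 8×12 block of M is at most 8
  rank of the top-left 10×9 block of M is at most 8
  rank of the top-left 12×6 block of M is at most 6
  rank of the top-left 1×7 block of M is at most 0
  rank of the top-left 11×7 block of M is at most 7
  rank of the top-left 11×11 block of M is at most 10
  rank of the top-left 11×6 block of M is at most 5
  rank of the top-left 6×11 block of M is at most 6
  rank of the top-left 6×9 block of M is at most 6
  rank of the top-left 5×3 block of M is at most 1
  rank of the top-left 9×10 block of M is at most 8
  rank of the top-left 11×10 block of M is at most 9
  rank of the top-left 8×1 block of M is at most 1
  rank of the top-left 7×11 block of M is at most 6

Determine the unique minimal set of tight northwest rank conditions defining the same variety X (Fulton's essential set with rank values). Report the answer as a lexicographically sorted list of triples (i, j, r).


The tightest implied rank at each (i,j), from the 36 conditions:

  i=1: 0 | 0 | 0 | 0 | 0 | 0 | 0 | 1 | 1 | 1 | 1 | 1
  i=2: 0 | 0 | 0 | 1 | 1 | 1 | 1 | 2 | 2 | 2 | 2 | 2
  i=3: 0 | 1 | 1 | 2 | 2 | 2 | 2 | 3 | 3 | 3 | 3 | 3
  i=4: 0 | 1 | 1 | 2 | 2 | 3 | 3 | 4 | 4 | 4 | 4 | 4
  i=5: 0 | 1 | 1 | 2 | 3 | 4 | 4 | 5 | 5 | 5 | 5 | 5
  i=6: 0 | 1 | 2 | 3 | 4 | 5 | 5 | 6 | 6 | 6 | 6 | 6
  i=7: 0 | 1 | 2 | 3 | 4 | 5 | 5 | 6 | 6 | 6 | 6 | 7
  i=8: 0 | 1 | 2 | 3 | 4 | 5 | 6 | 7 | 7 | 7 | 7 | 8
  i=9: 0 | 1 | 2 | 3 | 4 | 5 | 6 | 7 | 7 | 8 | 8 | 9
  i=10: 0 | 1 | 2 | 3 | 4 | 5 | 6 | 7 | 8 | 9 | 9 | 10
  i=11: 0 | 1 | 2 | 3 | 4 | 5 | 6 | 7 | 8 | 9 | 10 | 11
  i=12: 1 | 2 | 3 | 4 | 5 | 6 | 7 | 8 | 9 | 10 | 11 | 12

giving w = (8, 4, 2, 6, 5, 3, 12, 7, 10, 9, 11, 1) via Δ²R.

Rothe diagram D(w) (27 cells), 8 SE-corners (essential conditions):

[(1, 7, 0), (2, 3, 0), (4, 5, 2), (5, 3, 1), (7, 7, 5), (7, 11, 6), (9, 9, 7), (11, 1, 0)]


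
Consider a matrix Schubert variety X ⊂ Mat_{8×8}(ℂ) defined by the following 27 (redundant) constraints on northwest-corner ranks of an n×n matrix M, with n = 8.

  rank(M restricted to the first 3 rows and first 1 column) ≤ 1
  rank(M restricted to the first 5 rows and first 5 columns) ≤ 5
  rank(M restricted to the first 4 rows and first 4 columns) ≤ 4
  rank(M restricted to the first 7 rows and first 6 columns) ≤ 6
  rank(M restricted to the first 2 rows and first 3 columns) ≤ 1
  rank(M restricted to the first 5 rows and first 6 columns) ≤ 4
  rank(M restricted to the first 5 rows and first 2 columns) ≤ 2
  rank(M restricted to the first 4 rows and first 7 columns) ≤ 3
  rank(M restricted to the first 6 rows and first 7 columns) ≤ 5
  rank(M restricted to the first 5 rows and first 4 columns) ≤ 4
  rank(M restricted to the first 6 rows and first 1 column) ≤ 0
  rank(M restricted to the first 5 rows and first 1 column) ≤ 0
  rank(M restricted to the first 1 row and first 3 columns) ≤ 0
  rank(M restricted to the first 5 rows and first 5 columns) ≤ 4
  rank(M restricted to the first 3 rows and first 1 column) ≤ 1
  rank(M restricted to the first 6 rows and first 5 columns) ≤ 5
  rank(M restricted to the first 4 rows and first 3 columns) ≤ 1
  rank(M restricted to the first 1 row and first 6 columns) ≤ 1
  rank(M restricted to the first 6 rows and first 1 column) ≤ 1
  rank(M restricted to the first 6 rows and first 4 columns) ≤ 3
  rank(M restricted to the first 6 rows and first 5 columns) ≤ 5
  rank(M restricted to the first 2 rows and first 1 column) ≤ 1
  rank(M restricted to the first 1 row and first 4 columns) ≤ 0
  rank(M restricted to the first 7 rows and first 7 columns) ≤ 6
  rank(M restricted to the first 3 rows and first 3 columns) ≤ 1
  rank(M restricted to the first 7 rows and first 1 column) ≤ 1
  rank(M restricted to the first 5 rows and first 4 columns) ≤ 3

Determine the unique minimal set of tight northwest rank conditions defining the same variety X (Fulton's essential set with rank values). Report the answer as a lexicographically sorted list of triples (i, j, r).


Recovering R(i,j) via the rank-extension bound from the 27 conditions:

  row 1: 0, 0, 0, 0, 1, 1, 1, 1
  row 2: 0, 1, 1, 1, 2, 2, 2, 2
  row 3: 0, 1, 1, 2, 3, 3, 3, 3
  row 4: 0, 1, 1, 2, 3, 3, 3, 4
  row 5: 0, 1, 2, 3, 4, 4, 4, 5
  row 6: 0, 1, 2, 3, 4, 5, 5, 6
  row 7: 1, 2, 3, 4, 5, 6, 6, 7
  row 8: 1, 2, 3, 4, 5, 6, 7, 8

giving w = (5, 2, 4, 8, 3, 6, 1, 7) via Δ²R.

Rothe diagram D(w) (13 cells), 4 SE-corners (essential conditions):

[(1, 4, 0), (4, 3, 1), (4, 7, 3), (6, 1, 0)]


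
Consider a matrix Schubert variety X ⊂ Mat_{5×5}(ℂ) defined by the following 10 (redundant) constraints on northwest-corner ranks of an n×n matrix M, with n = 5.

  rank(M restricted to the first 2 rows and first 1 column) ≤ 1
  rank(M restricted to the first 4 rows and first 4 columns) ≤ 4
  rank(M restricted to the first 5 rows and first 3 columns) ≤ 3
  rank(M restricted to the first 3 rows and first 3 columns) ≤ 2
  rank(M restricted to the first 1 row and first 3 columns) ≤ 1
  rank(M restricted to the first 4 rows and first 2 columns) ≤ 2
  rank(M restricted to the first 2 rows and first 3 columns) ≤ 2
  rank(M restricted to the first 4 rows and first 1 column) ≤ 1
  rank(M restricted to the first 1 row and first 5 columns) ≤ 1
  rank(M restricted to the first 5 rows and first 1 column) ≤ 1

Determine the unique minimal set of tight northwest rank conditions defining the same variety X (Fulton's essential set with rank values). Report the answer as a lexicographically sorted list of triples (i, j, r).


Reconstructing r_w from the 10 given conditions:

  R[1]: 1  1  1  1  1
  R[2]: 1  2  2  2  2
  R[3]: 1  2  2  3  3
  R[4]: 1  2  3  4  4
  R[5]: 1  2  3  4  5

reading off 1-entries of Δ²R: w = (1, 2, 4, 3, 5).

1 SE-corner of the 1-cell Rothe diagram gives Ess(w):

[(3, 3, 2)]


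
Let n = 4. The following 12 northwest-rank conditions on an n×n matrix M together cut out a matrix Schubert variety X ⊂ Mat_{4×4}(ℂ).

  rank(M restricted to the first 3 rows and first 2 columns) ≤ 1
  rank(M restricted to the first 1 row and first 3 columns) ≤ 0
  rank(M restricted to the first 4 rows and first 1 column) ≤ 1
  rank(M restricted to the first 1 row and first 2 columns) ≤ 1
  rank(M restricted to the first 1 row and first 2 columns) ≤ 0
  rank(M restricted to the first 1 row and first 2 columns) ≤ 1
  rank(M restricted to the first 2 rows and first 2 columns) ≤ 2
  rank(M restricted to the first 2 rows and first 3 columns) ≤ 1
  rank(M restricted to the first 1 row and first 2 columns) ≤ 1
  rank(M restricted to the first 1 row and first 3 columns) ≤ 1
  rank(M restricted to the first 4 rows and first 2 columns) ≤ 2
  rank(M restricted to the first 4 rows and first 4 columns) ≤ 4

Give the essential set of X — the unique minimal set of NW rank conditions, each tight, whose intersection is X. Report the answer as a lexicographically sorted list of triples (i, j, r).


Recovering R(i,j) via the rank-extension bound from the 12 conditions:

  i=1: 0 0 0 1
  i=2: 1 1 1 2
  i=3: 1 1 2 3
  i=4: 1 2 3 4

so w = (4, 1, 3, 2).

|D(w)|=4, |Ess(w)|=2:

[(1, 3, 0), (3, 2, 1)]


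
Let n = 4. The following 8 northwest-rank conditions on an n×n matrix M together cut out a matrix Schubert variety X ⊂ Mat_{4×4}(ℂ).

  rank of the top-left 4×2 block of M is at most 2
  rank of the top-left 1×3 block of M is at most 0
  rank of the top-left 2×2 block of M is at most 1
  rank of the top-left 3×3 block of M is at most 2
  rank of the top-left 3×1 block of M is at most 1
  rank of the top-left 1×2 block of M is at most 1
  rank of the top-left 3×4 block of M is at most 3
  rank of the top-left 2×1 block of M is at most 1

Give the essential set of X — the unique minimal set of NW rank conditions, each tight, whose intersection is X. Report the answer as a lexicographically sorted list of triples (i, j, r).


Propagating the 8 rank bounds to every northwest block:

  R[1]: 0 | 0 | 0 | 1
  R[2]: 1 | 1 | 1 | 2
  R[3]: 1 | 2 | 2 | 3
  R[4]: 1 | 2 | 3 | 4

so w = (4, 1, 2, 3).

1 SE-corner of the 3-cell Rothe diagram gives Ess(w):

[(1, 3, 0)]


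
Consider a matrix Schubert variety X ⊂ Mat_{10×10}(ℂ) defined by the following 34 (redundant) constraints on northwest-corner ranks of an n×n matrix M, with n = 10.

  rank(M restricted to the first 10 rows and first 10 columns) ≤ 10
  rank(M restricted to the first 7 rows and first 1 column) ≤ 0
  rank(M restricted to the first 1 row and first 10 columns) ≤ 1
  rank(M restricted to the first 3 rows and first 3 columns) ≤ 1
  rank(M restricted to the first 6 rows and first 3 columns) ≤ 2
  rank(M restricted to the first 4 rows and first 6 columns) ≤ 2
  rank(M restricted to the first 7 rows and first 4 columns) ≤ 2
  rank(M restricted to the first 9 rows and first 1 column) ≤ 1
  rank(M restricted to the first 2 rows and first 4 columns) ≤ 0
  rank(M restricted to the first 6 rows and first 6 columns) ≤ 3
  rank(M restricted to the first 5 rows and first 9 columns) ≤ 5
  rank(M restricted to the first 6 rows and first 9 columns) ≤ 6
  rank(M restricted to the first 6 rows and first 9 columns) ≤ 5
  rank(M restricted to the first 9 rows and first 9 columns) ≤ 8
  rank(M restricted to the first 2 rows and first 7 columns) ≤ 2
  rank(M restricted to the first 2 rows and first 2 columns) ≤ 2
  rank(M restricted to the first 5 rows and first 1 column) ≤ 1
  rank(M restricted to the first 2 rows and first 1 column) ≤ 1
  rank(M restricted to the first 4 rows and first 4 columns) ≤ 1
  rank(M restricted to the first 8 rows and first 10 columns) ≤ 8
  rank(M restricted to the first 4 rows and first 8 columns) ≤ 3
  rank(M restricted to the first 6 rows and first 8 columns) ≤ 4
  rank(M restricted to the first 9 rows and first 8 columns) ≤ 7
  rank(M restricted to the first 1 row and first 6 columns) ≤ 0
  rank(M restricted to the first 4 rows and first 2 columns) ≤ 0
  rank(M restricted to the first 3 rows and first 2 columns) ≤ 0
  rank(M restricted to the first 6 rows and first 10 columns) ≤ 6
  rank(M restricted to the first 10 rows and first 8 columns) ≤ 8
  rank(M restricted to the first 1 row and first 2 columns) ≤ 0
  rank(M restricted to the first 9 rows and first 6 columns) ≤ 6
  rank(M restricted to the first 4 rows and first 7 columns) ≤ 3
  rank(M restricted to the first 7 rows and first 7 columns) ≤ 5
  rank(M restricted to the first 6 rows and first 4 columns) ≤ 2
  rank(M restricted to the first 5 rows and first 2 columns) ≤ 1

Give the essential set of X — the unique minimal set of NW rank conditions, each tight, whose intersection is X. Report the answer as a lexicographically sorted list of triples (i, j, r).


The tightest implied rank at each (i,j), from the 34 conditions:

  i=1: 0  0  0  0  0  0  1  1  1  1
  i=2: 0  0  0  0  1  1  2  2  2  2
  i=3: 0  0  1  1  2  2  3  3  3  3
  i=4: 0  0  1  1  2  2  3  3  4  4
  i=5: 0  1  2  2  3  3  4  4  5  5
  i=6: 0  1  2  2  3  3  4  4  5  6
  i=7: 0  1  2  2  3  4  5  5  6  7
  i=8: 1  2  3  3  4  5  6  6  7  8
  i=9: 1  2  3  4  5  6  7  7  8  9
  i=10: 1  2  3  4  5  6  7  8  9  10

so w = (7, 5, 3, 9, 2, 10, 6, 1, 4, 8).

Fulton essential set (10 of the 24 Rothe cells):

[(1, 6, 0), (2, 4, 0), (4, 2, 0), (4, 4, 1), (4, 6, 2), (4, 8, 3), (6, 6, 3), (6, 8, 4), (7, 1, 0), (7, 4, 2)]


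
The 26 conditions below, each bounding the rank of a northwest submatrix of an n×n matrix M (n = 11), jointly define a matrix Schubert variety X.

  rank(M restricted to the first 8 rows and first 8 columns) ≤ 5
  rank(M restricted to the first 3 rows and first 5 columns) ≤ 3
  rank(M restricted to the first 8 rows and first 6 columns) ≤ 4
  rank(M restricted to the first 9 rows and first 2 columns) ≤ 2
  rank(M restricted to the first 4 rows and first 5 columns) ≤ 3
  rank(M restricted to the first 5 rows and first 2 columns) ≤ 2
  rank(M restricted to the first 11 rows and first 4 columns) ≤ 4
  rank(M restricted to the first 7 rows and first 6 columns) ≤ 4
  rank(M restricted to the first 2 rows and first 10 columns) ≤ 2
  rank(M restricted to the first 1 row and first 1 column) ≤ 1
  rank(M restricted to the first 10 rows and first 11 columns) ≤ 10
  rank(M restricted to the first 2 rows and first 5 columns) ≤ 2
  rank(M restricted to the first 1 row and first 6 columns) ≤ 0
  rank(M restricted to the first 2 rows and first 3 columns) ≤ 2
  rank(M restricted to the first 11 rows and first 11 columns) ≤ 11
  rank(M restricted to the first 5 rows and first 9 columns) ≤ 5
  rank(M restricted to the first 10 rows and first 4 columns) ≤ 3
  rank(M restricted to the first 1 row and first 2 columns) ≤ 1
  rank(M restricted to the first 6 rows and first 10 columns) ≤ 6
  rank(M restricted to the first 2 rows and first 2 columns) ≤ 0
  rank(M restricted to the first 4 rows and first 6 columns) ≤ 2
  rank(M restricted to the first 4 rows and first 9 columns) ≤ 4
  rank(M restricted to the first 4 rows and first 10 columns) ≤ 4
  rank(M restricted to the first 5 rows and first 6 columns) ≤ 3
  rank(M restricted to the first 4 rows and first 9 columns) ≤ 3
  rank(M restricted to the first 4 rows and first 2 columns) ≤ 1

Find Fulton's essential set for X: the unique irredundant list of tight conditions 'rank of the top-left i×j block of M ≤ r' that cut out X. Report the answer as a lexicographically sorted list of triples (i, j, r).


The tightest implied rank at each (i,j), from the 26 conditions:

  R[1]: 0  0  0  0  0  0  1  1  1  1  1
  R[2]: 0  0  1  1  1  1  2  2  2  2  2
  R[3]: 1  1  2  2  2  2  3  3  3  3  3
  R[4]: 1  1  2  2  2  2  3  3  3  4  4
  R[5]: 1  2  3  3  3  3  4  4  4  5  5
  R[6]: 1  2  3  3  4  4  5  5  5  6  6
  R[7]: 1  2  3  3  4  4  5  5  6  7  7
  R[8]: 1  2  3  3  4  4  5  5  6  7  8
  R[9]: 1  2  3  3  4  5  6  6  7  8  9
  R[10]: 1  2  3  3  4  5  6  7  8  9  10
  R[11]: 1  2  3  4  5  6  7  8  9  10  11

hence w(1..11) = (7, 3, 1, 10, 2, 5, 9, 11, 6, 8, 4).

Fulton essential set (8 of the 23 Rothe cells):

[(1, 6, 0), (2, 2, 0), (4, 2, 1), (4, 6, 2), (4, 9, 3), (8, 6, 4), (8, 8, 5), (10, 4, 3)]


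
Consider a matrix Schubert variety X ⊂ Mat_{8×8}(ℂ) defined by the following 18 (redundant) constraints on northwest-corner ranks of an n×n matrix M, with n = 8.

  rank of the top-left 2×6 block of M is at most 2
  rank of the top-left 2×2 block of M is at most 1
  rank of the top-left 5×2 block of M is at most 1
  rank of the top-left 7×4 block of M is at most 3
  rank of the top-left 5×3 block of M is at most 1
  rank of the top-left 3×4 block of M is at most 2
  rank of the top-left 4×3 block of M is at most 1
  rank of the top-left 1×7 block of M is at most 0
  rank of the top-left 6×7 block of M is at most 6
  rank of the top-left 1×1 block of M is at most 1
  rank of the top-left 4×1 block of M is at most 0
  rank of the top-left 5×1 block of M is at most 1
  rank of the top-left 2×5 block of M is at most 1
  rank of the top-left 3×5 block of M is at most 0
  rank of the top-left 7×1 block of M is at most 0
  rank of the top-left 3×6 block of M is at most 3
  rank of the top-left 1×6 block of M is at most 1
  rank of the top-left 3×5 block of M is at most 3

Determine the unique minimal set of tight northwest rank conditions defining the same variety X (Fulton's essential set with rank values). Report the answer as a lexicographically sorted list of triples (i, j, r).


The tightest implied rank at each (i,j), from the 18 conditions:

  i=1: 0  0  0  0  0  0  0  1
  i=2: 0  0  0  0  0  1  1  2
  i=3: 0  0  0  0  0  1  2  3
  i=4: 0  1  1  1  1  2  3  4
  i=5: 0  1  1  2  2  3  4  5
  i=6: 0  1  2  3  3  4  5  6
  i=7: 0  1  2  3  4  5  6  7
  i=8: 1  2  3  4  5  6  7  8

second differences of R give the permutation w = (8, 6, 7, 2, 4, 3, 5, 1).

D(w) has 22 cells with 4 SE-corners; essential set:

[(1, 7, 0), (3, 5, 0), (5, 3, 1), (7, 1, 0)]


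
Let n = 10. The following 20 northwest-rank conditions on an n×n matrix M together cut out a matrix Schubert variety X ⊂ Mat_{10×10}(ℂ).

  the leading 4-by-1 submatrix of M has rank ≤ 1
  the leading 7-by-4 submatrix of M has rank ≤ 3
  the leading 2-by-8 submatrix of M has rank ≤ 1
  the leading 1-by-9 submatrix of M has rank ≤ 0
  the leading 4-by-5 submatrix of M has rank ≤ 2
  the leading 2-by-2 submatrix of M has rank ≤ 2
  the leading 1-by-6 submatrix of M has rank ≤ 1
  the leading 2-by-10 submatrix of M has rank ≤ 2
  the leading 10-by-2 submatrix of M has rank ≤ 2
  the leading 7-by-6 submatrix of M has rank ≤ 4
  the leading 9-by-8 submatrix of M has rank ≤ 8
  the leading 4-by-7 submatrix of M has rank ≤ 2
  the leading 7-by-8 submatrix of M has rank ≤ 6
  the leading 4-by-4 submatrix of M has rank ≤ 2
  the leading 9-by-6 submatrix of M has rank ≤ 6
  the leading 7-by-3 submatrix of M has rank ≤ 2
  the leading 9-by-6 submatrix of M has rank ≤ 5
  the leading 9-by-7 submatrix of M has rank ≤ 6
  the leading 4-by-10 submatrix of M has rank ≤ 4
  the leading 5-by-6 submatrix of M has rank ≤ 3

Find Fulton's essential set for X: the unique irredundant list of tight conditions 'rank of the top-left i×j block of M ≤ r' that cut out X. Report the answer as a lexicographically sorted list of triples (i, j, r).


Recovering R(i,j) via the rank-extension bound from the 20 conditions:

  i=1: 0 0 0 0 0 0 0 0 0 1
  i=2: 1 1 1 1 1 1 1 1 1 2
  i=3: 1 2 2 2 2 2 2 2 2 3
  i=4: 1 2 2 2 2 2 2 3 3 4
  i=5: 1 2 2 3 3 3 3 4 4 5
  i=6: 1 2 2 3 4 4 4 5 5 6
  i=7: 1 2 2 3 4 4 5 6 6 7
  i=8: 1 2 3 4 5 5 6 7 7 8
  i=9: 1 2 3 4 5 5 6 7 8 9
  i=10: 1 2 3 4 5 6 7 8 9 10

giving w = (10, 1, 2, 8, 4, 5, 7, 3, 9, 6) via Δ²R.

D(w) has 19 cells with 5 SE-corners; essential set:

[(1, 9, 0), (4, 7, 2), (7, 3, 2), (7, 6, 4), (9, 6, 5)]


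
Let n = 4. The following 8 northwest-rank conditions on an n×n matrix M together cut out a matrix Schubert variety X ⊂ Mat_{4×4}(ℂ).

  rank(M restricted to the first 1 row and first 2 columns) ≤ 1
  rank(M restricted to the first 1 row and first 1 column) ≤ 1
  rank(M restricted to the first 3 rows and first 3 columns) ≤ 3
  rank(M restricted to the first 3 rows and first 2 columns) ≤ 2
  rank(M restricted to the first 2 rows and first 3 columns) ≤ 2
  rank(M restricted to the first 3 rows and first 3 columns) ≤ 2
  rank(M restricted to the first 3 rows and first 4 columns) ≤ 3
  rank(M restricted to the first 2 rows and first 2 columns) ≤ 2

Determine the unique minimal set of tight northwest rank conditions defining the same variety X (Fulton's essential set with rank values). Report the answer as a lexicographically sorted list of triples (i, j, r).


Propagating the 8 rank bounds to every northwest block:

  i=1: 1  1  1  1
  i=2: 1  2  2  2
  i=3: 1  2  2  3
  i=4: 1  2  3  4

the unique w with this rank table is (1, 2, 4, 3).

1 SE-corner of the 1-cell Rothe diagram gives Ess(w):

[(3, 3, 2)]


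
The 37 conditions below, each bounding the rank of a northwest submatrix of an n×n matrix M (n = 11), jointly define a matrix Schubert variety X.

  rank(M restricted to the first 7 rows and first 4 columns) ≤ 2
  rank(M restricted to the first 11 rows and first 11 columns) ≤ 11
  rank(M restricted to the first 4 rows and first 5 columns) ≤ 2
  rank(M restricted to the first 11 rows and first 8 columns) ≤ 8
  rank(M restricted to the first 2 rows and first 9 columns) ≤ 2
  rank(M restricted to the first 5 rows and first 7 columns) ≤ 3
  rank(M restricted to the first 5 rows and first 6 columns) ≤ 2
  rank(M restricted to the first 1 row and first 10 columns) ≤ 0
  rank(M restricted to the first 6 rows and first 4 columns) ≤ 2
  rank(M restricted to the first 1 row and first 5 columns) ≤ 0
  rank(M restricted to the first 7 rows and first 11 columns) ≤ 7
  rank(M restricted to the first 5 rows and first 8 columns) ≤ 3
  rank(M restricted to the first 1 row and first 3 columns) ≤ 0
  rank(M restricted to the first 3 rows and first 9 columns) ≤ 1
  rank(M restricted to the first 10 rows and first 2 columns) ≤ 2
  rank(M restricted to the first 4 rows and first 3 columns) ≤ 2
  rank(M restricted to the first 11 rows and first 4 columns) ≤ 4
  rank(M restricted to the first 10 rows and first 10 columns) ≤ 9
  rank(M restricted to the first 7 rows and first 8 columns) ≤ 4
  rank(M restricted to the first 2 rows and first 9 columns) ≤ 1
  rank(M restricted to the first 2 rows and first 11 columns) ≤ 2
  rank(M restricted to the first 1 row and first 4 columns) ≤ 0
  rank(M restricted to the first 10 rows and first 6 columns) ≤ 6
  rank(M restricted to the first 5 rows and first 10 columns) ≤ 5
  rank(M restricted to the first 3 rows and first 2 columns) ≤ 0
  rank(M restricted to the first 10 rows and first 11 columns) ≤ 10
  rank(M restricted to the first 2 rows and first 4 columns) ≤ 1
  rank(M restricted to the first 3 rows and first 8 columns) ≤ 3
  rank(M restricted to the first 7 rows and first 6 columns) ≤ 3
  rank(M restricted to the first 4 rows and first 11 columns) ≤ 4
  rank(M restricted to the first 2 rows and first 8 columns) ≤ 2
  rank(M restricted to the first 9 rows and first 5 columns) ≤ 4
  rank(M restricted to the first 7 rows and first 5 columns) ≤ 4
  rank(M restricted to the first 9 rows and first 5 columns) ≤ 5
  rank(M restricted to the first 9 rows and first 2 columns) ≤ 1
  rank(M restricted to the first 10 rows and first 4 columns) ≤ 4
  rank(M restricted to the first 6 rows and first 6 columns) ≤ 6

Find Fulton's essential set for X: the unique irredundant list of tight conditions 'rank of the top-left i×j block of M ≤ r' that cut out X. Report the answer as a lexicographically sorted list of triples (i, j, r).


The tightest implied rank at each (i,j), from the 37 conditions:

  R[1]: 0, 0, 0, 0, 0, 0, 0, 0, 0, 0, 1
  R[2]: 0, 0, 1, 1, 1, 1, 1, 1, 1, 1, 2
  R[3]: 0, 0, 1, 1, 1, 1, 1, 1, 1, 2, 3
  R[4]: 1, 1, 2, 2, 2, 2, 2, 2, 2, 3, 4
  R[5]: 1, 1, 2, 2, 2, 2, 3, 3, 3, 4, 5
  R[6]: 1, 1, 2, 2, 3, 3, 4, 4, 4, 5, 6
  R[7]: 1, 1, 2, 2, 3, 3, 4, 4, 5, 6, 7
  R[8]: 1, 1, 2, 3, 4, 4, 5, 5, 6, 7, 8
  R[9]: 1, 1, 2, 3, 4, 5, 6, 6, 7, 8, 9
  R[10]: 1, 2, 3, 4, 5, 6, 7, 7, 8, 9, 10
  R[11]: 1, 2, 3, 4, 5, 6, 7, 8, 9, 10, 11

second differences of R give the permutation w = (11, 3, 10, 1, 7, 5, 9, 4, 6, 2, 8).

ℓ(w)=32; the 8 essential cells (i,j,r):

[(1, 10, 0), (3, 2, 0), (3, 9, 1), (5, 6, 2), (7, 4, 2), (7, 6, 3), (7, 8, 4), (9, 2, 1)]
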